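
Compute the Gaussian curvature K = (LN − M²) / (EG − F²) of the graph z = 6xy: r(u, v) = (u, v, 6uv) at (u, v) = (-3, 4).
K = -36/811801

Coefficients of the first fundamental form: E = 36*v^2 + 1, F = 36*u*v, G = 36*u^2 + 1.
Coefficients of the second fundamental form: L = 0, M = 6/sqrt(36*u^2 + 36*v^2 + 1), N = 0.
Assemble K = (LN − M²)/(EG − F²) = -36/(1296*u^4 + 2592*u^2*v^2 + 72*u^2 + 1296*v^4 + 72*v^2 + 1). At (u, v) = (-3, 4): K = -36/811801.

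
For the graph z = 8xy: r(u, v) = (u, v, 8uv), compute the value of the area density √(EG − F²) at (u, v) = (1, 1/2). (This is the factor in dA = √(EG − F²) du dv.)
√(EG − F²)|_{(1, 1/2)} = 9

E = 64*v^2 + 1, F = 64*u*v, G = 64*u^2 + 1, so EG − F² = 64*u^2 + 64*v^2 + 1. Taking the positive square root: √(EG − F²) = sqrt(64*u^2 + 64*v^2 + 1). At (u, v) = (1, 1/2): 9.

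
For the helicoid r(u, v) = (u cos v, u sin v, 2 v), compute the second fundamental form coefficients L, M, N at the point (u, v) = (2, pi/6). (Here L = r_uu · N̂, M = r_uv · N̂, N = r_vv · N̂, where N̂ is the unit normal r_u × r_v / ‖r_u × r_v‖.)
L = 0;  M = -sqrt(2)/2;  N = 0

Compute the unit normal N̂(u, v) = (2*sin(v)/sqrt(u^2 + 4), -2*cos(v)/sqrt(u^2 + 4), u/sqrt(u^2 + 4)), and the second partials r_uu, r_uv, r_vv. Take dot products:
  L(u, v) = r_uu · N̂ = 0,
  M(u, v) = r_uv · N̂ = -2/sqrt(u^2 + 4),
  N(u, v) = r_vv · N̂ = 0.
Evaluating at (u, v) = (2, pi/6):
  L = 0, M = -sqrt(2)/2, N = 0.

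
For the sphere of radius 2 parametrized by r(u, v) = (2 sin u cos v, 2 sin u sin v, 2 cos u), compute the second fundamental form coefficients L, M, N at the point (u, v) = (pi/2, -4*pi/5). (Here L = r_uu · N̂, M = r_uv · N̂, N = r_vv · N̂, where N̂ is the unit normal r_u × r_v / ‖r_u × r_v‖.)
L = -2;  M = 0;  N = -2

Compute the unit normal N̂(u, v) = (sin(u)^2*cos(v)/Abs(sin(u)), sin(u)^2*sin(v)/Abs(sin(u)), sin(2*u)/(2*Abs(sin(u)))), and the second partials r_uu, r_uv, r_vv. Take dot products:
  L(u, v) = r_uu · N̂ = -2*sin(u)/Abs(sin(u)),
  M(u, v) = r_uv · N̂ = 0,
  N(u, v) = r_vv · N̂ = -2*sin(u)^3/Abs(sin(u)).
Evaluating at (u, v) = (pi/2, -4*pi/5):
  L = -2, M = 0, N = -2.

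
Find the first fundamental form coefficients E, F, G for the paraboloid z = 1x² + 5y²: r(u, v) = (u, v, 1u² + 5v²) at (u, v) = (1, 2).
E = 5;  F = 40;  G = 401

Partials: r_u = (1, 0, 2*u), r_v = (0, 1, 10*v). As functions of (u, v):
  E = r_u · r_u = 4*u^2 + 1,
  F = r_u · r_v = 20*u*v,
  G = r_v · r_v = 100*v^2 + 1.
Evaluating at (u, v) = (1, 2): E = 5, F = 40, G = 401.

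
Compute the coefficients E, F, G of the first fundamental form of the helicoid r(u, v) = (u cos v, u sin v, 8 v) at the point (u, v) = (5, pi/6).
E = 1;  F = 0;  G = 89

Partials: r_u = (cos(v), sin(v), 0), r_v = (-u*sin(v), u*cos(v), 8). As functions of (u, v):
  E = r_u · r_u = 1,
  F = r_u · r_v = 0,
  G = r_v · r_v = u^2 + 64.
Evaluating at (u, v) = (5, pi/6): E = 1, F = 0, G = 89.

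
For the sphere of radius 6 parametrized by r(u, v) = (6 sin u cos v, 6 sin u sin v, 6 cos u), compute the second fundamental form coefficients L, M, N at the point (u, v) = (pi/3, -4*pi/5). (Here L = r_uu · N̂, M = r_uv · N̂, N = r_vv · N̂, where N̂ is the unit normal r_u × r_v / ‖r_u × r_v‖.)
L = -6;  M = 0;  N = -9/2

Compute the unit normal N̂(u, v) = (sin(u)^2*cos(v)/Abs(sin(u)), sin(u)^2*sin(v)/Abs(sin(u)), sin(2*u)/(2*Abs(sin(u)))), and the second partials r_uu, r_uv, r_vv. Take dot products:
  L(u, v) = r_uu · N̂ = -6*sin(u)/Abs(sin(u)),
  M(u, v) = r_uv · N̂ = 0,
  N(u, v) = r_vv · N̂ = -6*sin(u)^3/Abs(sin(u)).
Evaluating at (u, v) = (pi/3, -4*pi/5):
  L = -6, M = 0, N = -9/2.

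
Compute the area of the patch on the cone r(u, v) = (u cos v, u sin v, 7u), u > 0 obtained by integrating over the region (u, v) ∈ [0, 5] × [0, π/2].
Area = 125*sqrt(2)*pi/4

Area = ∫∫ √(EG − F²) du dv with √(EG − F²) = 5*sqrt(2)*Abs(u). Integrating over [0, 5] × [0, π/2] gives 125*sqrt(2)*pi/4.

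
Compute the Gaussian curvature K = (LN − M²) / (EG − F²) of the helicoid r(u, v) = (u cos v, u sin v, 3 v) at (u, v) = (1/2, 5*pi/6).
K = -144/1369

Coefficients of the first fundamental form: E = 1, F = 0, G = u^2 + 9.
Coefficients of the second fundamental form: L = 0, M = -3/sqrt(u^2 + 9), N = 0.
Assemble K = (LN − M²)/(EG − F²) = -9/(u^2 + 9)^2. At (u, v) = (1/2, 5*pi/6): K = -144/1369.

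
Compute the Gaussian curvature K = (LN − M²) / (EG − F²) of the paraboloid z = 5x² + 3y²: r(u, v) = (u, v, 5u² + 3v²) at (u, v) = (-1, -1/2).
K = 3/605

Coefficients of the first fundamental form: E = 100*u^2 + 1, F = 60*u*v, G = 36*v^2 + 1.
Coefficients of the second fundamental form: L = 10/sqrt(100*u^2 + 36*v^2 + 1), M = 0, N = 6/sqrt(100*u^2 + 36*v^2 + 1).
Assemble K = (LN − M²)/(EG − F²) = 60/(10000*u^4 + 7200*u^2*v^2 + 200*u^2 + 1296*v^4 + 72*v^2 + 1). At (u, v) = (-1, -1/2): K = 3/605.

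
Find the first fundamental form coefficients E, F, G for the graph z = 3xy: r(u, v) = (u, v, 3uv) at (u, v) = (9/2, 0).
E = 1;  F = 0;  G = 733/4

Partials: r_u = (1, 0, 3*v), r_v = (0, 1, 3*u). As functions of (u, v):
  E = r_u · r_u = 9*v^2 + 1,
  F = r_u · r_v = 9*u*v,
  G = r_v · r_v = 9*u^2 + 1.
Evaluating at (u, v) = (9/2, 0): E = 1, F = 0, G = 733/4.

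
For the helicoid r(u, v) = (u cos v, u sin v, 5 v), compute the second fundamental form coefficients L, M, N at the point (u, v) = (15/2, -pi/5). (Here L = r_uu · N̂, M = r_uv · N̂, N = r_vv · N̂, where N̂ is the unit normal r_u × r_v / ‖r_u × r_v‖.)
L = 0;  M = -2*sqrt(13)/13;  N = 0

Compute the unit normal N̂(u, v) = (5*sin(v)/sqrt(u^2 + 25), -5*cos(v)/sqrt(u^2 + 25), u/sqrt(u^2 + 25)), and the second partials r_uu, r_uv, r_vv. Take dot products:
  L(u, v) = r_uu · N̂ = 0,
  M(u, v) = r_uv · N̂ = -5/sqrt(u^2 + 25),
  N(u, v) = r_vv · N̂ = 0.
Evaluating at (u, v) = (15/2, -pi/5):
  L = 0, M = -2*sqrt(13)/13, N = 0.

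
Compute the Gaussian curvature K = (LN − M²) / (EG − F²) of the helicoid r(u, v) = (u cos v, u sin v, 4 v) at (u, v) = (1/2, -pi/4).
K = -256/4225

Coefficients of the first fundamental form: E = 1, F = 0, G = u^2 + 16.
Coefficients of the second fundamental form: L = 0, M = -4/sqrt(u^2 + 16), N = 0.
Assemble K = (LN − M²)/(EG − F²) = -16/(u^2 + 16)^2. At (u, v) = (1/2, -pi/4): K = -256/4225.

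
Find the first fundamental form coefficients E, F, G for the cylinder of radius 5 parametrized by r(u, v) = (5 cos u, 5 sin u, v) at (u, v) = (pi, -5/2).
E = 25;  F = 0;  G = 1

Partials: r_u = (-5*sin(u), 5*cos(u), 0), r_v = (0, 0, 1). As functions of (u, v):
  E = r_u · r_u = 25,
  F = r_u · r_v = 0,
  G = r_v · r_v = 1.
Evaluating at (u, v) = (pi, -5/2): E = 25, F = 0, G = 1.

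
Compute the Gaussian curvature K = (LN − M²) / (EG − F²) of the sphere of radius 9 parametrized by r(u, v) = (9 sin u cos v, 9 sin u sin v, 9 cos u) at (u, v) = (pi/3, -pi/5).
K = 1/81

Coefficients of the first fundamental form: E = 81, F = 0, G = 81*sin(u)^2.
Coefficients of the second fundamental form: L = -9*sin(u)/Abs(sin(u)), M = 0, N = -9*sin(u)^3/Abs(sin(u)).
Assemble K = (LN − M²)/(EG − F²) = 1/81. At (u, v) = (pi/3, -pi/5): K = 1/81.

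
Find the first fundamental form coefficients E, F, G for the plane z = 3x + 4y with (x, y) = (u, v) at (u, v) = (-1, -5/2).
E = 10;  F = 12;  G = 17

Partials: r_u = (1, 0, 3), r_v = (0, 1, 4). As functions of (u, v):
  E = r_u · r_u = 10,
  F = r_u · r_v = 12,
  G = r_v · r_v = 17.
Evaluating at (u, v) = (-1, -5/2): E = 10, F = 12, G = 17.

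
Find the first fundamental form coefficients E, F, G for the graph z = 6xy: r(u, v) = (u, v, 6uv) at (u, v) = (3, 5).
E = 901;  F = 540;  G = 325

Partials: r_u = (1, 0, 6*v), r_v = (0, 1, 6*u). As functions of (u, v):
  E = r_u · r_u = 36*v^2 + 1,
  F = r_u · r_v = 36*u*v,
  G = r_v · r_v = 36*u^2 + 1.
Evaluating at (u, v) = (3, 5): E = 901, F = 540, G = 325.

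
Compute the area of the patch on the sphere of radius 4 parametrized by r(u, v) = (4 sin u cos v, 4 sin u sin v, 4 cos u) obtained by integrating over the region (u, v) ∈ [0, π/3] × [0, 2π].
Area = 16*pi

Area = ∫∫ √(EG − F²) du dv with √(EG − F²) = 16*Abs(sin(u)). Integrating over [0, π/3] × [0, 2π] gives 16*pi.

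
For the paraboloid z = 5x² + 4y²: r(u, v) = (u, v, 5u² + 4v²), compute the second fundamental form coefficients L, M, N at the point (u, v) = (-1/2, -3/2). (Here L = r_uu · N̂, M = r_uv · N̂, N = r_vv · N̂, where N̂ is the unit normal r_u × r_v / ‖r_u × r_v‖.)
L = sqrt(170)/17;  M = 0;  N = 4*sqrt(170)/85

Compute the unit normal N̂(u, v) = (-10*u/sqrt(100*u^2 + 64*v^2 + 1), -8*v/sqrt(100*u^2 + 64*v^2 + 1), 1/sqrt(100*u^2 + 64*v^2 + 1)), and the second partials r_uu, r_uv, r_vv. Take dot products:
  L(u, v) = r_uu · N̂ = 10/sqrt(100*u^2 + 64*v^2 + 1),
  M(u, v) = r_uv · N̂ = 0,
  N(u, v) = r_vv · N̂ = 8/sqrt(100*u^2 + 64*v^2 + 1).
Evaluating at (u, v) = (-1/2, -3/2):
  L = sqrt(170)/17, M = 0, N = 4*sqrt(170)/85.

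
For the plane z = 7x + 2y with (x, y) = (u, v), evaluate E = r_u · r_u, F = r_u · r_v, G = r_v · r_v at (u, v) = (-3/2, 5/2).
E = 50;  F = 14;  G = 5

Partials: r_u = (1, 0, 7), r_v = (0, 1, 2). As functions of (u, v):
  E = r_u · r_u = 50,
  F = r_u · r_v = 14,
  G = r_v · r_v = 5.
Evaluating at (u, v) = (-3/2, 5/2): E = 50, F = 14, G = 5.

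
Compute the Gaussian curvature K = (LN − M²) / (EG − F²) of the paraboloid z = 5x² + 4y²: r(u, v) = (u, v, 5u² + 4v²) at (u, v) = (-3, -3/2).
K = 16/218405

Coefficients of the first fundamental form: E = 100*u^2 + 1, F = 80*u*v, G = 64*v^2 + 1.
Coefficients of the second fundamental form: L = 10/sqrt(100*u^2 + 64*v^2 + 1), M = 0, N = 8/sqrt(100*u^2 + 64*v^2 + 1).
Assemble K = (LN − M²)/(EG − F²) = 80/(10000*u^4 + 12800*u^2*v^2 + 200*u^2 + 4096*v^4 + 128*v^2 + 1). At (u, v) = (-3, -3/2): K = 16/218405.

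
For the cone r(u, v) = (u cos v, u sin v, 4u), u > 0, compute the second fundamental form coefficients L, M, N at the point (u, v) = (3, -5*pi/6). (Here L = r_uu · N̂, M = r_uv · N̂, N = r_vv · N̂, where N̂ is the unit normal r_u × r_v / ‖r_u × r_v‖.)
L = 0;  M = 0;  N = 12*sqrt(17)/17

Compute the unit normal N̂(u, v) = (-4*sqrt(17)*u*cos(v)/(17*Abs(u)), -4*sqrt(17)*u*sin(v)/(17*Abs(u)), sqrt(17)*u/(17*Abs(u))), and the second partials r_uu, r_uv, r_vv. Take dot products:
  L(u, v) = r_uu · N̂ = 0,
  M(u, v) = r_uv · N̂ = 0,
  N(u, v) = r_vv · N̂ = 4*sqrt(17)*u^2/(17*Abs(u)).
Evaluating at (u, v) = (3, -5*pi/6):
  L = 0, M = 0, N = 12*sqrt(17)/17.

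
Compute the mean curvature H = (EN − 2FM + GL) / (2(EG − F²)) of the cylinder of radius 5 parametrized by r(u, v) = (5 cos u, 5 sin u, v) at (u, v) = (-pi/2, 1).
H = -1/10

With E = 25, F = 0, G = 1, L = -5, M = 0, N = 0, assemble
  H = (EN − 2FM + GL) / (2(EG − F²)) = -1/10.
At (u, v) = (-pi/2, 1): H = -1/10.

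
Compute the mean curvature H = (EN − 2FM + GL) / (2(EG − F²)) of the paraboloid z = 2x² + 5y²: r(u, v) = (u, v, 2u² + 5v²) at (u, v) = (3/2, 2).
H = 987*sqrt(437)/190969

With E = 16*u^2 + 1, F = 40*u*v, G = 100*v^2 + 1, L = 4/sqrt(16*u^2 + 100*v^2 + 1), M = 0, N = 10/sqrt(16*u^2 + 100*v^2 + 1), assemble
  H = (EN − 2FM + GL) / (2(EG − F²)) = (80*u^2 + 200*v^2 + 7)/(16*u^2 + 100*v^2 + 1)^(3/2).
At (u, v) = (3/2, 2): H = 987*sqrt(437)/190969.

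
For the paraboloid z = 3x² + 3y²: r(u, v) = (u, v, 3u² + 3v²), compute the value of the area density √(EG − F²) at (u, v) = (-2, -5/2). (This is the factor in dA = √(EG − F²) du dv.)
√(EG − F²)|_{(-2, -5/2)} = sqrt(370)

E = 36*u^2 + 1, F = 36*u*v, G = 36*v^2 + 1, so EG − F² = 36*u^2 + 36*v^2 + 1. Taking the positive square root: √(EG − F²) = sqrt(36*u^2 + 36*v^2 + 1). At (u, v) = (-2, -5/2): sqrt(370).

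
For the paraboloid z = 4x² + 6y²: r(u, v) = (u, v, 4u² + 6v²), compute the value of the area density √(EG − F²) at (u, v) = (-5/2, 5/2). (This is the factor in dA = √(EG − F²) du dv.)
√(EG − F²)|_{(-5/2, 5/2)} = sqrt(1301)

E = 64*u^2 + 1, F = 96*u*v, G = 144*v^2 + 1, so EG − F² = 64*u^2 + 144*v^2 + 1. Taking the positive square root: √(EG − F²) = sqrt(64*u^2 + 144*v^2 + 1). At (u, v) = (-5/2, 5/2): sqrt(1301).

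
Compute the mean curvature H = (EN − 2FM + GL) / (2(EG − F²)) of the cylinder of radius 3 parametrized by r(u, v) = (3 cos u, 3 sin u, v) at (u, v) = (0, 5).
H = -1/6

With E = 9, F = 0, G = 1, L = -3, M = 0, N = 0, assemble
  H = (EN − 2FM + GL) / (2(EG − F²)) = -1/6.
At (u, v) = (0, 5): H = -1/6.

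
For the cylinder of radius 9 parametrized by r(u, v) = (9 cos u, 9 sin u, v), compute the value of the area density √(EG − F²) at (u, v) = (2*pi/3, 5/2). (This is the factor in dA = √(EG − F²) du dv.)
√(EG − F²)|_{(2*pi/3, 5/2)} = 9

E = 81, F = 0, G = 1, so EG − F² = 81. Taking the positive square root: √(EG − F²) = 9. At (u, v) = (2*pi/3, 5/2): 9.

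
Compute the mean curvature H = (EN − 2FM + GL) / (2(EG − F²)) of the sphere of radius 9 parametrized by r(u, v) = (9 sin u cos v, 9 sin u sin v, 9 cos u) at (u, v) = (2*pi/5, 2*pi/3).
H = -1/9

With E = 81, F = 0, G = 81*sin(u)^2, L = -9*sin(u)/Abs(sin(u)), M = 0, N = -9*sin(u)^3/Abs(sin(u)), assemble
  H = (EN − 2FM + GL) / (2(EG − F²)) = -sin(u)/(9*Abs(sin(u))).
At (u, v) = (2*pi/5, 2*pi/3): H = -1/9.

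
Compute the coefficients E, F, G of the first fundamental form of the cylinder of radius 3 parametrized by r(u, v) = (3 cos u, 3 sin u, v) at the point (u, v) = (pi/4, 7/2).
E = 9;  F = 0;  G = 1

Partials: r_u = (-3*sin(u), 3*cos(u), 0), r_v = (0, 0, 1). As functions of (u, v):
  E = r_u · r_u = 9,
  F = r_u · r_v = 0,
  G = r_v · r_v = 1.
Evaluating at (u, v) = (pi/4, 7/2): E = 9, F = 0, G = 1.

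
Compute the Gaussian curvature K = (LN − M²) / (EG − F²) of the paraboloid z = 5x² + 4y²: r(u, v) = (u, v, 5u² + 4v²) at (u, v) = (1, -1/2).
K = 80/13689

Coefficients of the first fundamental form: E = 100*u^2 + 1, F = 80*u*v, G = 64*v^2 + 1.
Coefficients of the second fundamental form: L = 10/sqrt(100*u^2 + 64*v^2 + 1), M = 0, N = 8/sqrt(100*u^2 + 64*v^2 + 1).
Assemble K = (LN − M²)/(EG − F²) = 80/(10000*u^4 + 12800*u^2*v^2 + 200*u^2 + 4096*v^4 + 128*v^2 + 1). At (u, v) = (1, -1/2): K = 80/13689.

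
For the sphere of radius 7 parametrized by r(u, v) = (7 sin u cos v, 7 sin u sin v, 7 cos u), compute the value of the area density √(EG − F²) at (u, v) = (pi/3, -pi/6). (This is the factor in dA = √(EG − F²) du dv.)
√(EG − F²)|_{(pi/3, -pi/6)} = 49*sqrt(3)/2

E = 49, F = 0, G = 49*sin(u)^2, so EG − F² = 2401*sin(u)^2. Taking the positive square root: √(EG − F²) = 49*Abs(sin(u)). At (u, v) = (pi/3, -pi/6): 49*sqrt(3)/2.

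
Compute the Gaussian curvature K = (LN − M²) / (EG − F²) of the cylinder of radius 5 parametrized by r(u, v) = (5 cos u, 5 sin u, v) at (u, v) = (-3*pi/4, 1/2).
K = 0

Coefficients of the first fundamental form: E = 25, F = 0, G = 1.
Coefficients of the second fundamental form: L = -5, M = 0, N = 0.
Assemble K = (LN − M²)/(EG − F²) = 0. At (u, v) = (-3*pi/4, 1/2): K = 0.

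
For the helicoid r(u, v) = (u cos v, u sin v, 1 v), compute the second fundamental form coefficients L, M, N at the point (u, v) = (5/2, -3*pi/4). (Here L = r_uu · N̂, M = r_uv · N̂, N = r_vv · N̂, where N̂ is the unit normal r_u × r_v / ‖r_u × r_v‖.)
L = 0;  M = -2*sqrt(29)/29;  N = 0

Compute the unit normal N̂(u, v) = (sin(v)/sqrt(u^2 + 1), -cos(v)/sqrt(u^2 + 1), u/sqrt(u^2 + 1)), and the second partials r_uu, r_uv, r_vv. Take dot products:
  L(u, v) = r_uu · N̂ = 0,
  M(u, v) = r_uv · N̂ = -1/sqrt(u^2 + 1),
  N(u, v) = r_vv · N̂ = 0.
Evaluating at (u, v) = (5/2, -3*pi/4):
  L = 0, M = -2*sqrt(29)/29, N = 0.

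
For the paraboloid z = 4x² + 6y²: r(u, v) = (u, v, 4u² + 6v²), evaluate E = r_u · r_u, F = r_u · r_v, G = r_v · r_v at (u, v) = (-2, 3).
E = 257;  F = -576;  G = 1297

Partials: r_u = (1, 0, 8*u), r_v = (0, 1, 12*v). As functions of (u, v):
  E = r_u · r_u = 64*u^2 + 1,
  F = r_u · r_v = 96*u*v,
  G = r_v · r_v = 144*v^2 + 1.
Evaluating at (u, v) = (-2, 3): E = 257, F = -576, G = 1297.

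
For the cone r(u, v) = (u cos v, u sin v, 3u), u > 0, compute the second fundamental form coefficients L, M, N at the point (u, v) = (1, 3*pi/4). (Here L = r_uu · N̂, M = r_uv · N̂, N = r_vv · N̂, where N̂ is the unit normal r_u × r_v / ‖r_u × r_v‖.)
L = 0;  M = 0;  N = 3*sqrt(10)/10

Compute the unit normal N̂(u, v) = (-3*sqrt(10)*u*cos(v)/(10*Abs(u)), -3*sqrt(10)*u*sin(v)/(10*Abs(u)), sqrt(10)*u/(10*Abs(u))), and the second partials r_uu, r_uv, r_vv. Take dot products:
  L(u, v) = r_uu · N̂ = 0,
  M(u, v) = r_uv · N̂ = 0,
  N(u, v) = r_vv · N̂ = 3*sqrt(10)*u^2/(10*Abs(u)).
Evaluating at (u, v) = (1, 3*pi/4):
  L = 0, M = 0, N = 3*sqrt(10)/10.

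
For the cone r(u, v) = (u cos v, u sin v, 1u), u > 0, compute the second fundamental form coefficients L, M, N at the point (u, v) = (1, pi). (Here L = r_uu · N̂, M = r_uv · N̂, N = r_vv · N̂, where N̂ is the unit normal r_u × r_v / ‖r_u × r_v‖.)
L = 0;  M = 0;  N = sqrt(2)/2

Compute the unit normal N̂(u, v) = (-sqrt(2)*u*cos(v)/(2*Abs(u)), -sqrt(2)*u*sin(v)/(2*Abs(u)), sqrt(2)*u/(2*Abs(u))), and the second partials r_uu, r_uv, r_vv. Take dot products:
  L(u, v) = r_uu · N̂ = 0,
  M(u, v) = r_uv · N̂ = 0,
  N(u, v) = r_vv · N̂ = sqrt(2)*u^2/(2*Abs(u)).
Evaluating at (u, v) = (1, pi):
  L = 0, M = 0, N = sqrt(2)/2.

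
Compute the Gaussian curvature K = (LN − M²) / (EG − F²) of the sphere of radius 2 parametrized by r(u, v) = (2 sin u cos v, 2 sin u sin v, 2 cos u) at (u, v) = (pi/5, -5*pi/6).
K = 1/4

Coefficients of the first fundamental form: E = 4, F = 0, G = 4*sin(u)^2.
Coefficients of the second fundamental form: L = -2*sin(u)/Abs(sin(u)), M = 0, N = -2*sin(u)^3/Abs(sin(u)).
Assemble K = (LN − M²)/(EG − F²) = 1/4. At (u, v) = (pi/5, -5*pi/6): K = 1/4.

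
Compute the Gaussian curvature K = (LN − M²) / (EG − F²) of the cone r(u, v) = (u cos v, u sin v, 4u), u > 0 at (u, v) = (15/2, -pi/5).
K = 0

Coefficients of the first fundamental form: E = 17, F = 0, G = u^2.
Coefficients of the second fundamental form: L = 0, M = 0, N = 4*sqrt(17)*u^2/(17*Abs(u)).
Assemble K = (LN − M²)/(EG − F²) = 0. At (u, v) = (15/2, -pi/5): K = 0.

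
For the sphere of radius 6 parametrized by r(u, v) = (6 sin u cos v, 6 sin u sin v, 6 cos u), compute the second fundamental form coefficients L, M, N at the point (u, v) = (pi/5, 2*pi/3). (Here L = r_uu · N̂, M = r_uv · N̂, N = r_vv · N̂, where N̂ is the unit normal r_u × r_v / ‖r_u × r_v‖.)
L = -6;  M = 0;  N = -15/4 + 3*sqrt(5)/4

Compute the unit normal N̂(u, v) = (sin(u)^2*cos(v)/Abs(sin(u)), sin(u)^2*sin(v)/Abs(sin(u)), sin(2*u)/(2*Abs(sin(u)))), and the second partials r_uu, r_uv, r_vv. Take dot products:
  L(u, v) = r_uu · N̂ = -6*sin(u)/Abs(sin(u)),
  M(u, v) = r_uv · N̂ = 0,
  N(u, v) = r_vv · N̂ = -6*sin(u)^3/Abs(sin(u)).
Evaluating at (u, v) = (pi/5, 2*pi/3):
  L = -6, M = 0, N = -15/4 + 3*sqrt(5)/4.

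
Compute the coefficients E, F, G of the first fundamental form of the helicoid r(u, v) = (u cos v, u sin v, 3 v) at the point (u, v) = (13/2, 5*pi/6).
E = 1;  F = 0;  G = 205/4

Partials: r_u = (cos(v), sin(v), 0), r_v = (-u*sin(v), u*cos(v), 3). As functions of (u, v):
  E = r_u · r_u = 1,
  F = r_u · r_v = 0,
  G = r_v · r_v = u^2 + 9.
Evaluating at (u, v) = (13/2, 5*pi/6): E = 1, F = 0, G = 205/4.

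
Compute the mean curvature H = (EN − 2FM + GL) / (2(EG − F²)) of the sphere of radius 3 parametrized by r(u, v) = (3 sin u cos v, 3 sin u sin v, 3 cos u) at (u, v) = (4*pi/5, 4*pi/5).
H = -1/3

With E = 9, F = 0, G = 9*sin(u)^2, L = -3*sin(u)/Abs(sin(u)), M = 0, N = -3*sin(u)^3/Abs(sin(u)), assemble
  H = (EN − 2FM + GL) / (2(EG − F²)) = -sin(u)/(3*Abs(sin(u))).
At (u, v) = (4*pi/5, 4*pi/5): H = -1/3.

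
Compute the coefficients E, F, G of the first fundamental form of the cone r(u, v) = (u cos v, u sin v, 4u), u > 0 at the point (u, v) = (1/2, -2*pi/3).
E = 17;  F = 0;  G = 1/4

Partials: r_u = (cos(v), sin(v), 4), r_v = (-u*sin(v), u*cos(v), 0). As functions of (u, v):
  E = r_u · r_u = 17,
  F = r_u · r_v = 0,
  G = r_v · r_v = u^2.
Evaluating at (u, v) = (1/2, -2*pi/3): E = 17, F = 0, G = 1/4.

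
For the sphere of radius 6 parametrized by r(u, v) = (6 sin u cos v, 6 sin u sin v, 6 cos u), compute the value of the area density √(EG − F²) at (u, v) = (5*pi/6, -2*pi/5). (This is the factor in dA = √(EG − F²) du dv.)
√(EG − F²)|_{(5*pi/6, -2*pi/5)} = 18

E = 36, F = 0, G = 36*sin(u)^2, so EG − F² = 1296*sin(u)^2. Taking the positive square root: √(EG − F²) = 36*Abs(sin(u)). At (u, v) = (5*pi/6, -2*pi/5): 18.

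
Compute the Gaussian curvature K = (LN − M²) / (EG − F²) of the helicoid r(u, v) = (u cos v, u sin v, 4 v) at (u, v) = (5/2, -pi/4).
K = -256/7921

Coefficients of the first fundamental form: E = 1, F = 0, G = u^2 + 16.
Coefficients of the second fundamental form: L = 0, M = -4/sqrt(u^2 + 16), N = 0.
Assemble K = (LN − M²)/(EG − F²) = -16/(u^2 + 16)^2. At (u, v) = (5/2, -pi/4): K = -256/7921.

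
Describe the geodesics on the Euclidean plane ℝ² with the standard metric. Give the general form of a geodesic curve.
Geodesics on the plane are straight lines (in the standard parametrization, α(t) = p + t · v with p, v ∈ ℝ²).

The geodesic equation on the plane reduces to α̈ = 0 (Christoffel symbols vanish in Cartesian coordinates), so α(t) = p + t · v. Geodesics are exactly straight lines.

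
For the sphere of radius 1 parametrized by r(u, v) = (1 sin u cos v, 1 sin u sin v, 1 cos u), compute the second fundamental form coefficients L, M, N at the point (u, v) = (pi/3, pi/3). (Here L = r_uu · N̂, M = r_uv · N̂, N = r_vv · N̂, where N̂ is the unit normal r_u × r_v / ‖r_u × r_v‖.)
L = -1;  M = 0;  N = -3/4

Compute the unit normal N̂(u, v) = (sin(u)^2*cos(v)/Abs(sin(u)), sin(u)^2*sin(v)/Abs(sin(u)), sin(2*u)/(2*Abs(sin(u)))), and the second partials r_uu, r_uv, r_vv. Take dot products:
  L(u, v) = r_uu · N̂ = -sin(u)/Abs(sin(u)),
  M(u, v) = r_uv · N̂ = 0,
  N(u, v) = r_vv · N̂ = -sin(u)^3/Abs(sin(u)).
Evaluating at (u, v) = (pi/3, pi/3):
  L = -1, M = 0, N = -3/4.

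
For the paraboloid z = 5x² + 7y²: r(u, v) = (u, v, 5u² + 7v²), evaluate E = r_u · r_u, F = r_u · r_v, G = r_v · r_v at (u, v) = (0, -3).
E = 1;  F = 0;  G = 1765

Partials: r_u = (1, 0, 10*u), r_v = (0, 1, 14*v). As functions of (u, v):
  E = r_u · r_u = 100*u^2 + 1,
  F = r_u · r_v = 140*u*v,
  G = r_v · r_v = 196*v^2 + 1.
Evaluating at (u, v) = (0, -3): E = 1, F = 0, G = 1765.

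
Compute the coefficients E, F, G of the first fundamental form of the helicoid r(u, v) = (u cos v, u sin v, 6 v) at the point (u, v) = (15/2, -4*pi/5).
E = 1;  F = 0;  G = 369/4

Partials: r_u = (cos(v), sin(v), 0), r_v = (-u*sin(v), u*cos(v), 6). As functions of (u, v):
  E = r_u · r_u = 1,
  F = r_u · r_v = 0,
  G = r_v · r_v = u^2 + 36.
Evaluating at (u, v) = (15/2, -4*pi/5): E = 1, F = 0, G = 369/4.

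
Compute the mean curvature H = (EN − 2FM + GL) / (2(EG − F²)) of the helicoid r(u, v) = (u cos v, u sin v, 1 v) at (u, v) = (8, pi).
H = 0

With E = 1, F = 0, G = u^2 + 1, L = 0, M = -1/sqrt(u^2 + 1), N = 0, assemble
  H = (EN − 2FM + GL) / (2(EG − F²)) = 0.
At (u, v) = (8, pi): H = 0.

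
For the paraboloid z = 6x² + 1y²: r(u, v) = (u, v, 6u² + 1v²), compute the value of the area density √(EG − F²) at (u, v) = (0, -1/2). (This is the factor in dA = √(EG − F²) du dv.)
√(EG − F²)|_{(0, -1/2)} = sqrt(2)

E = 144*u^2 + 1, F = 24*u*v, G = 4*v^2 + 1, so EG − F² = 144*u^2 + 4*v^2 + 1. Taking the positive square root: √(EG − F²) = sqrt(144*u^2 + 4*v^2 + 1). At (u, v) = (0, -1/2): sqrt(2).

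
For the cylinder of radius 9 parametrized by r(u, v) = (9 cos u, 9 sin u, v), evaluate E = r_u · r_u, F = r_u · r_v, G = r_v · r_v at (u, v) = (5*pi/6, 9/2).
E = 81;  F = 0;  G = 1

Partials: r_u = (-9*sin(u), 9*cos(u), 0), r_v = (0, 0, 1). As functions of (u, v):
  E = r_u · r_u = 81,
  F = r_u · r_v = 0,
  G = r_v · r_v = 1.
Evaluating at (u, v) = (5*pi/6, 9/2): E = 81, F = 0, G = 1.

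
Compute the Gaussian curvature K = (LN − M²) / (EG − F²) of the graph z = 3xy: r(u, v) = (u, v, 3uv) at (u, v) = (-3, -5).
K = -9/94249

Coefficients of the first fundamental form: E = 9*v^2 + 1, F = 9*u*v, G = 9*u^2 + 1.
Coefficients of the second fundamental form: L = 0, M = 3/sqrt(9*u^2 + 9*v^2 + 1), N = 0.
Assemble K = (LN − M²)/(EG − F²) = -9/(81*u^4 + 162*u^2*v^2 + 18*u^2 + 81*v^4 + 18*v^2 + 1). At (u, v) = (-3, -5): K = -9/94249.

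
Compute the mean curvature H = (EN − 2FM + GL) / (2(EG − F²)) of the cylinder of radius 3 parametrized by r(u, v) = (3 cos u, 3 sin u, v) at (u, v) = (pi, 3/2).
H = -1/6

With E = 9, F = 0, G = 1, L = -3, M = 0, N = 0, assemble
  H = (EN − 2FM + GL) / (2(EG − F²)) = -1/6.
At (u, v) = (pi, 3/2): H = -1/6.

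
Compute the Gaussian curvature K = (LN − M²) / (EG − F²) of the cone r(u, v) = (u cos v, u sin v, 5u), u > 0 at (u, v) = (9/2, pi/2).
K = 0

Coefficients of the first fundamental form: E = 26, F = 0, G = u^2.
Coefficients of the second fundamental form: L = 0, M = 0, N = 5*sqrt(26)*u^2/(26*Abs(u)).
Assemble K = (LN − M²)/(EG − F²) = 0. At (u, v) = (9/2, pi/2): K = 0.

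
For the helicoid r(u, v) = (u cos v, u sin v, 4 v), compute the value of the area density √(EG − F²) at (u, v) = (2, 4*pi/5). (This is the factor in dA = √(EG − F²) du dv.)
√(EG − F²)|_{(2, 4*pi/5)} = 2*sqrt(5)

E = 1, F = 0, G = u^2 + 16, so EG − F² = u^2 + 16. Taking the positive square root: √(EG − F²) = sqrt(u^2 + 16). At (u, v) = (2, 4*pi/5): 2*sqrt(5).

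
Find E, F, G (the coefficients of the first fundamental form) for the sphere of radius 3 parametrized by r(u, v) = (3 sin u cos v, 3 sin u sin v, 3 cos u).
E = 9;  F = 0;  G = 9*sin(u)^2

Compute partials: r_u = (3*cos(u)*cos(v), 3*sin(v)*cos(u), -3*sin(u)), r_v = (-3*sin(u)*sin(v), 3*sin(u)*cos(v), 0). Then
  E = r_u · r_u = 9,
  F = r_u · r_v = 0,
  G = r_v · r_v = 9*sin(u)^2.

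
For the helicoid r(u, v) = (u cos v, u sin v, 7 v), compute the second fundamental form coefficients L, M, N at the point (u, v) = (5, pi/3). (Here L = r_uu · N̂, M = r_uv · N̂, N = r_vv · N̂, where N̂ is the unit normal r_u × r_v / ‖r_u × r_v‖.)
L = 0;  M = -7*sqrt(74)/74;  N = 0

Compute the unit normal N̂(u, v) = (7*sin(v)/sqrt(u^2 + 49), -7*cos(v)/sqrt(u^2 + 49), u/sqrt(u^2 + 49)), and the second partials r_uu, r_uv, r_vv. Take dot products:
  L(u, v) = r_uu · N̂ = 0,
  M(u, v) = r_uv · N̂ = -7/sqrt(u^2 + 49),
  N(u, v) = r_vv · N̂ = 0.
Evaluating at (u, v) = (5, pi/3):
  L = 0, M = -7*sqrt(74)/74, N = 0.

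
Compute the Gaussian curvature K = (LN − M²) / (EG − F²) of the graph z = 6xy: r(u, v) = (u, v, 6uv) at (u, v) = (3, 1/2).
K = -9/27889

Coefficients of the first fundamental form: E = 36*v^2 + 1, F = 36*u*v, G = 36*u^2 + 1.
Coefficients of the second fundamental form: L = 0, M = 6/sqrt(36*u^2 + 36*v^2 + 1), N = 0.
Assemble K = (LN − M²)/(EG − F²) = -36/(1296*u^4 + 2592*u^2*v^2 + 72*u^2 + 1296*v^4 + 72*v^2 + 1). At (u, v) = (3, 1/2): K = -9/27889.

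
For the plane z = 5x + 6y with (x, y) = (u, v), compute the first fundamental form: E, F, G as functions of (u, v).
E = 26;  F = 30;  G = 37

Compute partials: r_u = (1, 0, 5), r_v = (0, 1, 6). Then
  E = r_u · r_u = 26,
  F = r_u · r_v = 30,
  G = r_v · r_v = 37.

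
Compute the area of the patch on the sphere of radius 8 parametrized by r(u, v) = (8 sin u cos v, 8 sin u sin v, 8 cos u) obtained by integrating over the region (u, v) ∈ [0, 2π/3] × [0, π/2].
Area = 48*pi

Area = ∫∫ √(EG − F²) du dv with √(EG − F²) = 64*Abs(sin(u)). Integrating over [0, 2π/3] × [0, π/2] gives 48*pi.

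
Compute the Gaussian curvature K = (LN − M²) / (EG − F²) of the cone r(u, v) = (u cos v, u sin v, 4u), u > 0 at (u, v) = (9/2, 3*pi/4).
K = 0

Coefficients of the first fundamental form: E = 17, F = 0, G = u^2.
Coefficients of the second fundamental form: L = 0, M = 0, N = 4*sqrt(17)*u^2/(17*Abs(u)).
Assemble K = (LN − M²)/(EG − F²) = 0. At (u, v) = (9/2, 3*pi/4): K = 0.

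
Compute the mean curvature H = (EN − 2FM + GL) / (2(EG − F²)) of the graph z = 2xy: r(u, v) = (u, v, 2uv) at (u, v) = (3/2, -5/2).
H = 6*sqrt(35)/245

With E = 4*v^2 + 1, F = 4*u*v, G = 4*u^2 + 1, L = 0, M = 2/sqrt(4*u^2 + 4*v^2 + 1), N = 0, assemble
  H = (EN − 2FM + GL) / (2(EG − F²)) = -8*u*v/(4*u^2 + 4*v^2 + 1)^(3/2).
At (u, v) = (3/2, -5/2): H = 6*sqrt(35)/245.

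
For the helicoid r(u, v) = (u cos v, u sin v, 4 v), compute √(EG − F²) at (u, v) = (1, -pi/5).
√(EG − F²)|_{(1, -pi/5)} = sqrt(17)

E = 1, F = 0, G = u^2 + 16; EG − F² = u^2 + 16; √(EG − F²) = sqrt(u^2 + 16). At the given point: sqrt(17).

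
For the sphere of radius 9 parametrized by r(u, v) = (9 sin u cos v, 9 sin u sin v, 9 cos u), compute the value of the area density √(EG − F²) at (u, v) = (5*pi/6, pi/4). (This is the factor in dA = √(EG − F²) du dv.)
√(EG − F²)|_{(5*pi/6, pi/4)} = 81/2

E = 81, F = 0, G = 81*sin(u)^2, so EG − F² = 6561*sin(u)^2. Taking the positive square root: √(EG − F²) = 81*Abs(sin(u)). At (u, v) = (5*pi/6, pi/4): 81/2.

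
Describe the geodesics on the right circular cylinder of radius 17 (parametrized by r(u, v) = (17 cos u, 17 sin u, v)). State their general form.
The cylinder is flat (K = 0) and locally isometric to the plane via the development (u, v) ↦ (17 u, v). Geodesics are the pre-images of straight lines: circles (v constant), vertical lines (u constant), and helices (v = c · u + d) for constants c, d.

A right cylinder has E = 17², F = 0, G = 1, so EG − F² = 17², and L = −17, M = N = 0, giving K = (LN − M²)/(EG − F²) = 0 everywhere. A flat surface is locally isometric to the Euclidean plane via the map (u, v) ↦ (17 u, v). Straight lines in the (x̃, ỹ) plane pull back to: (a) horizontal circles (v = const), (b) vertical generators (u = const), and (c) helices (17 u tan θ = v, i.e. v = c · u + d).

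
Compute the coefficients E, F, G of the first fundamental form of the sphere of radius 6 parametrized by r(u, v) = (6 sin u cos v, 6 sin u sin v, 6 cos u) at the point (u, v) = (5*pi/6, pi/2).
E = 36;  F = 0;  G = 9

Partials: r_u = (6*cos(u)*cos(v), 6*sin(v)*cos(u), -6*sin(u)), r_v = (-6*sin(u)*sin(v), 6*sin(u)*cos(v), 0). As functions of (u, v):
  E = r_u · r_u = 36,
  F = r_u · r_v = 0,
  G = r_v · r_v = 36*sin(u)^2.
Evaluating at (u, v) = (5*pi/6, pi/2): E = 36, F = 0, G = 9.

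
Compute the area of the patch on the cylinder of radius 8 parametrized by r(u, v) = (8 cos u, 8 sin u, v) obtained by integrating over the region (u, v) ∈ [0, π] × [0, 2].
Area = 16*pi

Area = ∫∫ √(EG − F²) du dv with √(EG − F²) = 8. Integrating over [0, π] × [0, 2] gives 16*pi.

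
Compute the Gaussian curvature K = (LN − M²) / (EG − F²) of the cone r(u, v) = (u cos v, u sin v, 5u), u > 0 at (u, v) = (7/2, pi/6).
K = 0

Coefficients of the first fundamental form: E = 26, F = 0, G = u^2.
Coefficients of the second fundamental form: L = 0, M = 0, N = 5*sqrt(26)*u^2/(26*Abs(u)).
Assemble K = (LN − M²)/(EG − F²) = 0. At (u, v) = (7/2, pi/6): K = 0.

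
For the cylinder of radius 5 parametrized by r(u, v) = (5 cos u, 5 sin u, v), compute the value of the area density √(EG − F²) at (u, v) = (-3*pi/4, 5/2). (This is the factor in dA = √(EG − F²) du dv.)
√(EG − F²)|_{(-3*pi/4, 5/2)} = 5

E = 25, F = 0, G = 1, so EG − F² = 25. Taking the positive square root: √(EG − F²) = 5. At (u, v) = (-3*pi/4, 5/2): 5.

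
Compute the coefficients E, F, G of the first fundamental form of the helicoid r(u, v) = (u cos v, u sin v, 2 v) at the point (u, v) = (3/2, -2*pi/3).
E = 1;  F = 0;  G = 25/4

Partials: r_u = (cos(v), sin(v), 0), r_v = (-u*sin(v), u*cos(v), 2). As functions of (u, v):
  E = r_u · r_u = 1,
  F = r_u · r_v = 0,
  G = r_v · r_v = u^2 + 4.
Evaluating at (u, v) = (3/2, -2*pi/3): E = 1, F = 0, G = 25/4.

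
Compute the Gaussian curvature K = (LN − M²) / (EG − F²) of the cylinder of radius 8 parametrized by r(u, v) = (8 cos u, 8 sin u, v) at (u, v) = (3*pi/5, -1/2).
K = 0

Coefficients of the first fundamental form: E = 64, F = 0, G = 1.
Coefficients of the second fundamental form: L = -8, M = 0, N = 0.
Assemble K = (LN − M²)/(EG − F²) = 0. At (u, v) = (3*pi/5, -1/2): K = 0.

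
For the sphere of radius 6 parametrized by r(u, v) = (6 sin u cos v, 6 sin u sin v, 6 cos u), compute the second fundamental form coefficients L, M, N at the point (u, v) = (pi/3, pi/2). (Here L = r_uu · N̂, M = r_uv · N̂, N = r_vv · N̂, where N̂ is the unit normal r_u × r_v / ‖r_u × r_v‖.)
L = -6;  M = 0;  N = -9/2

Compute the unit normal N̂(u, v) = (sin(u)^2*cos(v)/Abs(sin(u)), sin(u)^2*sin(v)/Abs(sin(u)), sin(2*u)/(2*Abs(sin(u)))), and the second partials r_uu, r_uv, r_vv. Take dot products:
  L(u, v) = r_uu · N̂ = -6*sin(u)/Abs(sin(u)),
  M(u, v) = r_uv · N̂ = 0,
  N(u, v) = r_vv · N̂ = -6*sin(u)^3/Abs(sin(u)).
Evaluating at (u, v) = (pi/3, pi/2):
  L = -6, M = 0, N = -9/2.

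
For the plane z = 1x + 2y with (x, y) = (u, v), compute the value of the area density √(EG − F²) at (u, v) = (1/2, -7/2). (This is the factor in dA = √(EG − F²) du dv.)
√(EG − F²)|_{(1/2, -7/2)} = sqrt(6)

E = 2, F = 2, G = 5, so EG − F² = 6. Taking the positive square root: √(EG − F²) = sqrt(6). At (u, v) = (1/2, -7/2): sqrt(6).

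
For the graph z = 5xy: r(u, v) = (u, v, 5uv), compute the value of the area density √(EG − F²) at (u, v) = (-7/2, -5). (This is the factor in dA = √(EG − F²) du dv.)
√(EG − F²)|_{(-7/2, -5)} = sqrt(3729)/2

E = 25*v^2 + 1, F = 25*u*v, G = 25*u^2 + 1, so EG − F² = 25*u^2 + 25*v^2 + 1. Taking the positive square root: √(EG − F²) = sqrt(25*u^2 + 25*v^2 + 1). At (u, v) = (-7/2, -5): sqrt(3729)/2.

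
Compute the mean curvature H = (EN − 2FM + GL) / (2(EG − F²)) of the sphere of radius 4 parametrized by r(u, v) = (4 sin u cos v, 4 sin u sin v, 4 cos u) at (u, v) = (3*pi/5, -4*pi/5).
H = -1/4

With E = 16, F = 0, G = 16*sin(u)^2, L = -4*sin(u)/Abs(sin(u)), M = 0, N = -4*sin(u)^3/Abs(sin(u)), assemble
  H = (EN − 2FM + GL) / (2(EG − F²)) = -sin(u)/(4*Abs(sin(u))).
At (u, v) = (3*pi/5, -4*pi/5): H = -1/4.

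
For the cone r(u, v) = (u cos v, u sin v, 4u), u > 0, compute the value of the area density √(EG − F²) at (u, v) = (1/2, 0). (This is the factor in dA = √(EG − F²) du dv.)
√(EG − F²)|_{(1/2, 0)} = sqrt(17)/2

E = 17, F = 0, G = u^2, so EG − F² = 17*u^2. Taking the positive square root: √(EG − F²) = sqrt(17)*Abs(u). At (u, v) = (1/2, 0): sqrt(17)/2.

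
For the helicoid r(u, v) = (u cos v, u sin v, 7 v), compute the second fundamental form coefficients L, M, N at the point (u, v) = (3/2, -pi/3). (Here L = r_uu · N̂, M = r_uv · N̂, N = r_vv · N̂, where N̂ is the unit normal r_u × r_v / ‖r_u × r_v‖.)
L = 0;  M = -14*sqrt(205)/205;  N = 0

Compute the unit normal N̂(u, v) = (7*sin(v)/sqrt(u^2 + 49), -7*cos(v)/sqrt(u^2 + 49), u/sqrt(u^2 + 49)), and the second partials r_uu, r_uv, r_vv. Take dot products:
  L(u, v) = r_uu · N̂ = 0,
  M(u, v) = r_uv · N̂ = -7/sqrt(u^2 + 49),
  N(u, v) = r_vv · N̂ = 0.
Evaluating at (u, v) = (3/2, -pi/3):
  L = 0, M = -14*sqrt(205)/205, N = 0.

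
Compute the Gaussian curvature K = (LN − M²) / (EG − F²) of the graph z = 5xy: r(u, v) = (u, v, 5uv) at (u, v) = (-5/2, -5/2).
K = -100/393129

Coefficients of the first fundamental form: E = 25*v^2 + 1, F = 25*u*v, G = 25*u^2 + 1.
Coefficients of the second fundamental form: L = 0, M = 5/sqrt(25*u^2 + 25*v^2 + 1), N = 0.
Assemble K = (LN − M²)/(EG − F²) = -25/(625*u^4 + 1250*u^2*v^2 + 50*u^2 + 625*v^4 + 50*v^2 + 1). At (u, v) = (-5/2, -5/2): K = -100/393129.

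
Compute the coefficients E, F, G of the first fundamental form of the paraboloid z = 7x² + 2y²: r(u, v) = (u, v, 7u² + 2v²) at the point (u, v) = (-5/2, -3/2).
E = 1226;  F = 210;  G = 37

Partials: r_u = (1, 0, 14*u), r_v = (0, 1, 4*v). As functions of (u, v):
  E = r_u · r_u = 196*u^2 + 1,
  F = r_u · r_v = 56*u*v,
  G = r_v · r_v = 16*v^2 + 1.
Evaluating at (u, v) = (-5/2, -3/2): E = 1226, F = 210, G = 37.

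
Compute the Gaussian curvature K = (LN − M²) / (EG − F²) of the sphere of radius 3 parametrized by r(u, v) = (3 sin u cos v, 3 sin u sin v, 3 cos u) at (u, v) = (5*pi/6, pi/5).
K = 1/9

Coefficients of the first fundamental form: E = 9, F = 0, G = 9*sin(u)^2.
Coefficients of the second fundamental form: L = -3*sin(u)/Abs(sin(u)), M = 0, N = -3*sin(u)^3/Abs(sin(u)).
Assemble K = (LN − M²)/(EG − F²) = 1/9. At (u, v) = (5*pi/6, pi/5): K = 1/9.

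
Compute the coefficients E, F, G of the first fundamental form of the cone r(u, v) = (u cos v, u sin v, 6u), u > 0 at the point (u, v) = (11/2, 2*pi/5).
E = 37;  F = 0;  G = 121/4

Partials: r_u = (cos(v), sin(v), 6), r_v = (-u*sin(v), u*cos(v), 0). As functions of (u, v):
  E = r_u · r_u = 37,
  F = r_u · r_v = 0,
  G = r_v · r_v = u^2.
Evaluating at (u, v) = (11/2, 2*pi/5): E = 37, F = 0, G = 121/4.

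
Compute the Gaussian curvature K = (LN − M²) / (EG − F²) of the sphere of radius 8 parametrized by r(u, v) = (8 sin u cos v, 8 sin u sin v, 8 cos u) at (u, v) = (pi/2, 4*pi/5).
K = 1/64

Coefficients of the first fundamental form: E = 64, F = 0, G = 64*sin(u)^2.
Coefficients of the second fundamental form: L = -8*sin(u)/Abs(sin(u)), M = 0, N = -8*sin(u)^3/Abs(sin(u)).
Assemble K = (LN − M²)/(EG − F²) = 1/64. At (u, v) = (pi/2, 4*pi/5): K = 1/64.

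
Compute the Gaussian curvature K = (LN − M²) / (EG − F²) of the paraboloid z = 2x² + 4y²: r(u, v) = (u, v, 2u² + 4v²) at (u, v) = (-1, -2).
K = 32/74529

Coefficients of the first fundamental form: E = 16*u^2 + 1, F = 32*u*v, G = 64*v^2 + 1.
Coefficients of the second fundamental form: L = 4/sqrt(16*u^2 + 64*v^2 + 1), M = 0, N = 8/sqrt(16*u^2 + 64*v^2 + 1).
Assemble K = (LN − M²)/(EG − F²) = 32/(256*u^4 + 2048*u^2*v^2 + 32*u^2 + 4096*v^4 + 128*v^2 + 1). At (u, v) = (-1, -2): K = 32/74529.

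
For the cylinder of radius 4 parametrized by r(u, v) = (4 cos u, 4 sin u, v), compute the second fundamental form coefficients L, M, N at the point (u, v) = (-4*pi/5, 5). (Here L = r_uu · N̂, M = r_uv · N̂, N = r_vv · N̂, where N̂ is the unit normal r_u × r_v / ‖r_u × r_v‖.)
L = -4;  M = 0;  N = 0

Compute the unit normal N̂(u, v) = (cos(u), sin(u), 0), and the second partials r_uu, r_uv, r_vv. Take dot products:
  L(u, v) = r_uu · N̂ = -4,
  M(u, v) = r_uv · N̂ = 0,
  N(u, v) = r_vv · N̂ = 0.
Evaluating at (u, v) = (-4*pi/5, 5):
  L = -4, M = 0, N = 0.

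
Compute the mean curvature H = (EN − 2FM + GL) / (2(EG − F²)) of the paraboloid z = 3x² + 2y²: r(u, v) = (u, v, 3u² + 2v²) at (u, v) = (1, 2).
H = 269*sqrt(101)/10201

With E = 36*u^2 + 1, F = 24*u*v, G = 16*v^2 + 1, L = 6/sqrt(36*u^2 + 16*v^2 + 1), M = 0, N = 4/sqrt(36*u^2 + 16*v^2 + 1), assemble
  H = (EN − 2FM + GL) / (2(EG − F²)) = (72*u^2 + 48*v^2 + 5)/(36*u^2 + 16*v^2 + 1)^(3/2).
At (u, v) = (1, 2): H = 269*sqrt(101)/10201.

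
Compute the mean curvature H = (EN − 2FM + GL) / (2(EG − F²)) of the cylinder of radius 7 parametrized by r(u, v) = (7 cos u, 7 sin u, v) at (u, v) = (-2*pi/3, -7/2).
H = -1/14

With E = 49, F = 0, G = 1, L = -7, M = 0, N = 0, assemble
  H = (EN − 2FM + GL) / (2(EG − F²)) = -1/14.
At (u, v) = (-2*pi/3, -7/2): H = -1/14.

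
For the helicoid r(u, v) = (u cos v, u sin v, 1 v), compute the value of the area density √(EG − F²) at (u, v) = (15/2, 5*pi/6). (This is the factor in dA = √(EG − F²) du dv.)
√(EG − F²)|_{(15/2, 5*pi/6)} = sqrt(229)/2

E = 1, F = 0, G = u^2 + 1, so EG − F² = u^2 + 1. Taking the positive square root: √(EG − F²) = sqrt(u^2 + 1). At (u, v) = (15/2, 5*pi/6): sqrt(229)/2.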